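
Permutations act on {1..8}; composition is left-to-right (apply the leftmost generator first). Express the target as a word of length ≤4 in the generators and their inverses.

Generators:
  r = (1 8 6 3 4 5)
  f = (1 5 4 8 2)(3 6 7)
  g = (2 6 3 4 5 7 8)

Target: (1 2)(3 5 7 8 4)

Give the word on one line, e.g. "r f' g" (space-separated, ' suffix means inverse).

r' g' f f

  after r': (1 5 4 3 6 8)
  after g': (1 4 6 7 5 3 2 8)
  after f: (1 8 5 6 3)(4 7)
  after f: (1 2)(3 5 7 8 4)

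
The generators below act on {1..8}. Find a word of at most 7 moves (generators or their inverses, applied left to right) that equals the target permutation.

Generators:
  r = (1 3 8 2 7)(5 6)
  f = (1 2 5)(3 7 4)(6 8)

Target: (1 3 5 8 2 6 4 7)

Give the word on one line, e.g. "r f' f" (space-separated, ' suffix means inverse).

f' f' f' r' f'

  after f': (1 5 2)(3 4 7)(6 8)
  after f': (1 2 5)(3 7 4)
  after f': (6 8)
  after r': (1 7 2 8 5 6 3)
  after f': (1 3 5 8 2 6 4 7)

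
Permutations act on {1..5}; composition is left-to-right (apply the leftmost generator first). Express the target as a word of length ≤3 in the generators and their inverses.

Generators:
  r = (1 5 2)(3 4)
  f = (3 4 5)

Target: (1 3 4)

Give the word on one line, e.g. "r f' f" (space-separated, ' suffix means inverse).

r f' r'

  after r: (1 5 2)(3 4)
  after f': (1 4 5 2)
  after r': (1 3 4)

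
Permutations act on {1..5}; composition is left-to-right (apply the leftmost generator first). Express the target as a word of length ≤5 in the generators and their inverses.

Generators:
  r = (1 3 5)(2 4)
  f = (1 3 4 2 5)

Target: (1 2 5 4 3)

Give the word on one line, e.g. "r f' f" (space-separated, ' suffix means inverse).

  after f: (1 3 4 2 5)
  after f: (1 4 5 3 2)
  after r: (1 2 3 4)
  after f': (1 4 5 2)
  after r': (1 2 5 4 3)

f f r f' r'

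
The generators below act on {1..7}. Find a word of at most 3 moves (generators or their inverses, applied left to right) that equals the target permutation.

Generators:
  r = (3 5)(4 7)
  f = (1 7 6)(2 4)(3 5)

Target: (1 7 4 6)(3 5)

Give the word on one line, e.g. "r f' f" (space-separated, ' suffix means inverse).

  after r': (3 5)(4 7)
  after f': (1 6 7 2 4)
  after f': (1 7 4 6)(3 5)

r' f' f'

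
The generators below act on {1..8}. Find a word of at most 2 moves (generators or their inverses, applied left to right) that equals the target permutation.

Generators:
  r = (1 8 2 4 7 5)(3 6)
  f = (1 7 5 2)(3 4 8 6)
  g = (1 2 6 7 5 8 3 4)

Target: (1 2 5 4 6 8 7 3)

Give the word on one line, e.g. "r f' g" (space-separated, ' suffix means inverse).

  after g': (1 4 3 8 5 7 6 2)
  after r': (1 2 5 4 6 8 7 3)

g' r'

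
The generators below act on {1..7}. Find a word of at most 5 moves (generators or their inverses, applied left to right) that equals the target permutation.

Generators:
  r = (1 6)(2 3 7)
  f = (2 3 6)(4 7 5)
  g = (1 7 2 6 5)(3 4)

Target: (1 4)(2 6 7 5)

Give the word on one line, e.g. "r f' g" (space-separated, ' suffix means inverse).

  after r: (1 6)(2 3 7)
  after f: (1 2 6)(3 5 4 7)
  after f: (1 3 4 5 7 6)
  after g: (1 4)(2 6 7 5)

r f f g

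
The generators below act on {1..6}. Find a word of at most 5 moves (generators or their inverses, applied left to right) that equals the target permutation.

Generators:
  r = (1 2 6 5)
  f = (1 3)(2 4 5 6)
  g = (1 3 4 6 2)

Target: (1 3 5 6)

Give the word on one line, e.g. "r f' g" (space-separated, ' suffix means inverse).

  after g: (1 3 4 6 2)
  after f': (2 3)(4 5)
  after f': (1 3 6 5 2)
  after r: (1 3 5 6)

g f' f' r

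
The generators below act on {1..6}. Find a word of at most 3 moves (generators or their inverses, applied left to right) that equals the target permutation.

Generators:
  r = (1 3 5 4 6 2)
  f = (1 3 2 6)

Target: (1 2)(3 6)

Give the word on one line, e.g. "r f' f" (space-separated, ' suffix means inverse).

  after f': (1 6 2 3)
  after f': (1 2)(3 6)

f' f'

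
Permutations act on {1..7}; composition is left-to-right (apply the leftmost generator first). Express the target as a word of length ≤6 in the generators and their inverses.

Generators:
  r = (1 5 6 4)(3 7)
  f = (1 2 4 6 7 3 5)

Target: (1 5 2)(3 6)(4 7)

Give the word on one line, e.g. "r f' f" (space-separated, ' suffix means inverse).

  after f: (1 2 4 6 7 3 5)
  after f: (1 4 7 5 2 6 3)
  after r': (1 6 7)(2 5)(3 4)
  after r': (1 5 2)(3 6)(4 7)

f f r' r'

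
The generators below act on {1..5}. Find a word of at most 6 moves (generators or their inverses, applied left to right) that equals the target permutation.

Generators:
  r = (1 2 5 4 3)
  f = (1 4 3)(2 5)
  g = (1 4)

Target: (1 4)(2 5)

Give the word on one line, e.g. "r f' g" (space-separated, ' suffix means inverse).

f' g' f f

  after f': (1 3 4)(2 5)
  after g': (1 3)(2 5)
  after f: (3 4)
  after f: (1 4)(2 5)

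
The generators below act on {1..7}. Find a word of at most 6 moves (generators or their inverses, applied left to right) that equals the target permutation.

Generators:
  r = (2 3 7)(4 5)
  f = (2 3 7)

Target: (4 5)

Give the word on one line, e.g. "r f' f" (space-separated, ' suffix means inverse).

f r f' f'

  after f: (2 3 7)
  after r: (2 7 3)(4 5)
  after f': (2 3 7)(4 5)
  after f': (4 5)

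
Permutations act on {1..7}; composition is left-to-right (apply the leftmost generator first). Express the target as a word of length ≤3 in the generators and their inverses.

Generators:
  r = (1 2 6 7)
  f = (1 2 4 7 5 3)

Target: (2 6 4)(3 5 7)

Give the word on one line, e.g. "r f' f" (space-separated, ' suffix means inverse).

r f'

  after r: (1 2 6 7)
  after f': (2 6 4)(3 5 7)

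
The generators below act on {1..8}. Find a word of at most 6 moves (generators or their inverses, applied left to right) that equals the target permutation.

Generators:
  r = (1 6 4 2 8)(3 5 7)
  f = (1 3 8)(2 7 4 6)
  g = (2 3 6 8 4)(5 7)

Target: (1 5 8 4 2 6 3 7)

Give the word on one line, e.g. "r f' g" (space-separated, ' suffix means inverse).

r f f g

  after r: (1 6 4 2 8)(3 5 7)
  after f: (1 2)(3 5 4 7 8)
  after f: (1 7)(2 3 5 6)
  after g: (1 5 8 4 2 6 3 7)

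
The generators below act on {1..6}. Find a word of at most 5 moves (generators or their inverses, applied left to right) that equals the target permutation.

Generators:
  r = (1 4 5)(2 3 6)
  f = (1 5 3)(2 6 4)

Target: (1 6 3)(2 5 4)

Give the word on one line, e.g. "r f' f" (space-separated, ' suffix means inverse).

  after f: (1 5 3)(2 6 4)
  after f: (1 3 5)(2 4 6)
  after r': (1 2)(3 4)
  after r': (1 6 3)(2 5 4)

f f r' r'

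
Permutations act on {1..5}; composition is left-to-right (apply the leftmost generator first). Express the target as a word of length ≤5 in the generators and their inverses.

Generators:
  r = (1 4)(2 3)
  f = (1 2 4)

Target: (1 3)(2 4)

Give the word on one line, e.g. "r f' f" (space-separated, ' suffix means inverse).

f f r f r'

  after f: (1 2 4)
  after f: (1 4 2)
  after r: (2 4 3)
  after f: (1 2)(3 4)
  after r': (1 3)(2 4)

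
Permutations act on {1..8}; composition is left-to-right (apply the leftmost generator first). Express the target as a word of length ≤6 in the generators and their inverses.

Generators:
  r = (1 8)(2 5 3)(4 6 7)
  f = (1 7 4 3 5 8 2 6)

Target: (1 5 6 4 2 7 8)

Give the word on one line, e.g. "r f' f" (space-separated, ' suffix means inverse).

r f r' f

  after r: (1 8)(2 5 3)(4 6 7)
  after f: (1 2 8 7 3 6 4)
  after r': (1 3 4 8 6 7 5 2)
  after f: (1 5 6 4 2 7 8)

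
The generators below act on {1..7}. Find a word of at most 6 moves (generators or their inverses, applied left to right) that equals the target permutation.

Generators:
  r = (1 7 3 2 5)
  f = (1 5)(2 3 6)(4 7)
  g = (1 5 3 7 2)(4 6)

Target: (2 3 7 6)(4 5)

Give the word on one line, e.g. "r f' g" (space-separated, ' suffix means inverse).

r' f r' f'

  after r': (1 5 2 3 7)
  after f: (2 6)(3 4 7 5)
  after r': (1 5 7 2 6 3 4)
  after f': (2 3 7 6)(4 5)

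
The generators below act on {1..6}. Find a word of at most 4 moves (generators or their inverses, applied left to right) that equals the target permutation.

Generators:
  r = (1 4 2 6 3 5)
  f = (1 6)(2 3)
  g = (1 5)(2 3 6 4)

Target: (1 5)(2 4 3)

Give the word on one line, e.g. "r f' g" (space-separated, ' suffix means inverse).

  after g': (1 5)(2 4 6 3)
  after f: (1 5 6 2 4)
  after g: (3 6)(4 5)
  after r': (1 5)(2 4 3)

g' f g r'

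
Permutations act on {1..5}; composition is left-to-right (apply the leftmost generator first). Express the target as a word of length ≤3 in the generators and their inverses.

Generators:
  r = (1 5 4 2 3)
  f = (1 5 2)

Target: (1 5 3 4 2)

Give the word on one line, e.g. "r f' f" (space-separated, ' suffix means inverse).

  after r': (1 3 2 4 5)
  after r': (1 2 5 3 4)
  after f': (1 5 3 4 2)

r' r' f'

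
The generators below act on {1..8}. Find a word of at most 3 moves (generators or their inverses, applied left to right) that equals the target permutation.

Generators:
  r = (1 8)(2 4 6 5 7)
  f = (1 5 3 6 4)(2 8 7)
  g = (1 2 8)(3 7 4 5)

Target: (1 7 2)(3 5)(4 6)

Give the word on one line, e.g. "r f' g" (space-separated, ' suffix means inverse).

  after g: (1 2 8)(3 7 4 5)
  after r': (1 7 2)(3 5)(4 6)

g r'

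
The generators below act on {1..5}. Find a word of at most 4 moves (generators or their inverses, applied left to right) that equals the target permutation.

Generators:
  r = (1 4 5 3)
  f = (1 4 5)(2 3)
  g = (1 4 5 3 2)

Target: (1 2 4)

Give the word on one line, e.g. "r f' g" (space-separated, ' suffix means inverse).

g f g f'

  after g: (1 4 5 3 2)
  after f: (1 5 2 4)
  after g: (1 3 2 5)
  after f': (1 2 4)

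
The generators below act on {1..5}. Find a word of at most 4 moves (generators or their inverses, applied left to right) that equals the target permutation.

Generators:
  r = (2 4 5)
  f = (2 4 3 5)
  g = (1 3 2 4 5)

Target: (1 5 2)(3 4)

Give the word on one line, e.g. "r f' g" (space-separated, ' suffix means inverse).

r f g'

  after r: (2 4 5)
  after f: (2 3 5 4)
  after g': (1 5 2)(3 4)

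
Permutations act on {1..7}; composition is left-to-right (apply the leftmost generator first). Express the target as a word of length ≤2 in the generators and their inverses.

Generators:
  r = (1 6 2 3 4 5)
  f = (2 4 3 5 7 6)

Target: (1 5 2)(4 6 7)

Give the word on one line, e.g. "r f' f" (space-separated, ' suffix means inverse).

  after f': (2 6 7 5 3 4)
  after r': (1 5 2)(4 6 7)

f' r'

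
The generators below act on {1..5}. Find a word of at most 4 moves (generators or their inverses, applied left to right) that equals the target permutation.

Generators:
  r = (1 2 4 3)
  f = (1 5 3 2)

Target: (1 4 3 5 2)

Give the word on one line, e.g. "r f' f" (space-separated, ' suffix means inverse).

  after f': (1 2 3 5)
  after r: (1 4 3 5 2)

f' r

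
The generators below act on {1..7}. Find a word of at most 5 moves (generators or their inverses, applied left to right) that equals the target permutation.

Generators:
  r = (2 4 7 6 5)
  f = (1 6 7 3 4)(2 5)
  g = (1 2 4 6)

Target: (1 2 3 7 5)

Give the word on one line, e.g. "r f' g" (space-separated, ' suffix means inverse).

  after g': (1 6 4 2)
  after r: (1 5 2)(6 7)
  after g': (1 5)(2 6 7 4)
  after g': (1 5 6 7 2 4)
  after f': (1 2 3 7 5)

g' r g' g' f'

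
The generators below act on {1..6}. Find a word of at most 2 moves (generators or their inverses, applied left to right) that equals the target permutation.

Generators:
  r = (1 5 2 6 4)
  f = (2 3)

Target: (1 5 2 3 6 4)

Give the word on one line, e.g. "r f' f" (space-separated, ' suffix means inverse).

f' r

  after f': (2 3)
  after r: (1 5 2 3 6 4)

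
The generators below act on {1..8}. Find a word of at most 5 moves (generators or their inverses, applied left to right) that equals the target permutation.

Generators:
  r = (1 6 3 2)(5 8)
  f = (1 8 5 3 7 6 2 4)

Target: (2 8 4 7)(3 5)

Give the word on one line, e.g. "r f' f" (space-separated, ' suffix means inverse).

  after f': (1 4 2 6 7 3 5 8)
  after r': (1 4 3 8 2)(6 7)
  after f: (2 8 4 7)(3 5)

f' r' f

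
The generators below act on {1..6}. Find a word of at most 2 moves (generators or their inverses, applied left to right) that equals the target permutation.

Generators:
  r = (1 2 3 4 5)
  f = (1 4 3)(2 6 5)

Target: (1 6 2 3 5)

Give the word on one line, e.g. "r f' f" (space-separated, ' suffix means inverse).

r' f'

  after r': (1 5 4 3 2)
  after f': (1 6 2 3 5)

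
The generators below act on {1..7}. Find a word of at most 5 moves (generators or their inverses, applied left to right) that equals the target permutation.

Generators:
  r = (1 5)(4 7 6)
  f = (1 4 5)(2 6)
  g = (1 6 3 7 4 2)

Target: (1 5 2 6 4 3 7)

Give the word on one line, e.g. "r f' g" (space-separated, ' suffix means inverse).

r g' r r

  after r: (1 5)(4 7 6)
  after g': (1 5 2 4 3 6 7)
  after r: (2 7 5)(3 4)
  after r: (1 5 2 6 4 3 7)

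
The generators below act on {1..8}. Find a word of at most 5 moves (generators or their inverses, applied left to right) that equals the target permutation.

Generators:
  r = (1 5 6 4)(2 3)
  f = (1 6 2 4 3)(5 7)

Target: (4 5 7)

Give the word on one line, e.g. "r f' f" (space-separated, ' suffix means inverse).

r' f r' f r

  after r': (1 4 6 5)(2 3)
  after f: (1 3 4 2)(5 6 7)
  after r': (1 2 4 3 6 7)
  after f: (1 4)(2 3)(5 7 6)
  after r: (4 5 7)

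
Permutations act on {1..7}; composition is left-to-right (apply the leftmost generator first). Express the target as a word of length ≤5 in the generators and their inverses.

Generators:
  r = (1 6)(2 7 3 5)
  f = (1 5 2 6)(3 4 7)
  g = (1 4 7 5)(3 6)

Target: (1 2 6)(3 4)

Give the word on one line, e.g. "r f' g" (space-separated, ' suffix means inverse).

g g f r r

  after g: (1 4 7 5)(3 6)
  after g: (1 7)(4 5)
  after f: (1 3 4 2 6)(5 7)
  after r: (1 5 3 4 7 2)
  after r: (1 2 6)(3 4)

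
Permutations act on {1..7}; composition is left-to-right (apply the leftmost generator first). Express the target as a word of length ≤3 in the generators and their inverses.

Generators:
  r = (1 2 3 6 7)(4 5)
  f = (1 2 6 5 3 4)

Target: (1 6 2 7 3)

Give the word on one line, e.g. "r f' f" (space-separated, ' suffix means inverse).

r' r'

  after r': (1 7 6 3 2)(4 5)
  after r': (1 6 2 7 3)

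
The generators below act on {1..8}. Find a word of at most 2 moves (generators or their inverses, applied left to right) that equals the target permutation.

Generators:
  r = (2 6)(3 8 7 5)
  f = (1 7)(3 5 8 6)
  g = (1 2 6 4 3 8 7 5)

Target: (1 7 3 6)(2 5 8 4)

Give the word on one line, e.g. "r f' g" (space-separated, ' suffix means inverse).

g' g'

  after g': (1 5 7 8 3 4 6 2)
  after g': (1 7 3 6)(2 5 8 4)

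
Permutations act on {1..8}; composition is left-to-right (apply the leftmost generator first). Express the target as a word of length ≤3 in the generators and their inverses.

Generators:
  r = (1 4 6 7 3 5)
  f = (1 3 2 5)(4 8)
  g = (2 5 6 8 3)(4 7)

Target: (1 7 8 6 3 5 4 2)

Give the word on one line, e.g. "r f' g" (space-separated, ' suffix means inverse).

g r g

  after g: (2 5 6 8 3)(4 7)
  after r: (1 4 3 2)(5 7 6 8)
  after g: (1 7 8 6 3 5 4 2)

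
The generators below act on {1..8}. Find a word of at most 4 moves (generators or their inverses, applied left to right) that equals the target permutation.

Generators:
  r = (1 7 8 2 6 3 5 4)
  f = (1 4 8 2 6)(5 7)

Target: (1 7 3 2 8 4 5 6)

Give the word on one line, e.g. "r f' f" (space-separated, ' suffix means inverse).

f r' f'

  after f: (1 4 8 2 6)(5 7)
  after r': (1 5)(3 6 4 7)
  after f': (1 7 3 2 8 4 5 6)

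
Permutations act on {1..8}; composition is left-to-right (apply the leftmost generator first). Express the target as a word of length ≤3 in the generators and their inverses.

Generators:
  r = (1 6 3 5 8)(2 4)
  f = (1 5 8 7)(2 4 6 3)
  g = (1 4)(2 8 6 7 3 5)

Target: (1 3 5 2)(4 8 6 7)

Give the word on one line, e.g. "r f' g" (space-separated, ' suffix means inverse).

  after f: (1 5 8 7)(2 4 6 3)
  after g': (1 3 5 2)(4 8 6 7)

f g'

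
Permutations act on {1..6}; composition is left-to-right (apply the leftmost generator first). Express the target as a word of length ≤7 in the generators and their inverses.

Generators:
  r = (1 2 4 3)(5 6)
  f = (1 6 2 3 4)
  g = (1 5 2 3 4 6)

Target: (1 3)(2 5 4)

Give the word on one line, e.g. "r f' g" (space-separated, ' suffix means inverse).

f r' r' g' f'

  after f: (1 6 2 3 4)
  after r': (1 5 6)(2 4 3)
  after r': (1 6 3)
  after g': (1 4 3 6 2 5)
  after f': (1 3)(2 5 4)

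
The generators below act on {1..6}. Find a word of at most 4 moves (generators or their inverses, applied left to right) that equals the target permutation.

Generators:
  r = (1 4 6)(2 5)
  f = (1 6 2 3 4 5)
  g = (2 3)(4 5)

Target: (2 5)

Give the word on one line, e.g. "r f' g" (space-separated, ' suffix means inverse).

  after r': (1 6 4)(2 5)
  after r': (1 4 6)
  after r': (2 5)

r' r' r'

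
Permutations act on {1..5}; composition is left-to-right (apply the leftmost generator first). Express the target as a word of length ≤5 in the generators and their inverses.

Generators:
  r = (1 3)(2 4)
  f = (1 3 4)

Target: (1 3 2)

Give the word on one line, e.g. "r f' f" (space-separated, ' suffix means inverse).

f r' f

  after f: (1 3 4)
  after r': (2 4 3)
  after f: (1 3 2)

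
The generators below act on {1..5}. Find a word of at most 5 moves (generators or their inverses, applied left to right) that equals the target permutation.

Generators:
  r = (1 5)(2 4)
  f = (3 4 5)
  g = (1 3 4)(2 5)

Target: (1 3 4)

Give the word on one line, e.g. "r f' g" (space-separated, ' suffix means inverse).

g' f' f' f' g'

  after g': (1 4 3)(2 5)
  after f': (1 3)(2 4 5)
  after f': (1 5 2 3)
  after f': (1 4 3)(2 5)
  after g': (1 3 4)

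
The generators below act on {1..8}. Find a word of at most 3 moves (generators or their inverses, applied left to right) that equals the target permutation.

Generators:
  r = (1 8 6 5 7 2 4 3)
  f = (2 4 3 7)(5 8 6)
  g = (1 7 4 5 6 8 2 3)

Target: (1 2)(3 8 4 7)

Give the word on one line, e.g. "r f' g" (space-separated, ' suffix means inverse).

g r

  after g: (1 7 4 5 6 8 2 3)
  after r: (1 2)(3 8 4 7)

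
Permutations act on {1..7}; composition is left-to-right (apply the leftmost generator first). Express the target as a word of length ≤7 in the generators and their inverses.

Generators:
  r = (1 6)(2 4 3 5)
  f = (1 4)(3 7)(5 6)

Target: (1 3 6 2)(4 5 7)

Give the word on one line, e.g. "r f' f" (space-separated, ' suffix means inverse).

r' f r' f' f'

  after r': (1 6)(2 5 3 4)
  after f: (1 5 7 3)(2 6 4)
  after r': (1 3 6 2)(4 5 7)
  after f': (1 7)(2 4 6)(3 5)
  after f': (1 3 6 2)(4 5 7)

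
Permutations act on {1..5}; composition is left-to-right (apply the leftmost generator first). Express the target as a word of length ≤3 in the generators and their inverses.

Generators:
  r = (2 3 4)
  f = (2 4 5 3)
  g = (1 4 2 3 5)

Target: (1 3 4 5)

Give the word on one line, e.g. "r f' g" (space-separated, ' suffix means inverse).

  after g: (1 4 2 3 5)
  after r: (1 2 4 3 5)
  after f': (1 3 4 5)

g r f'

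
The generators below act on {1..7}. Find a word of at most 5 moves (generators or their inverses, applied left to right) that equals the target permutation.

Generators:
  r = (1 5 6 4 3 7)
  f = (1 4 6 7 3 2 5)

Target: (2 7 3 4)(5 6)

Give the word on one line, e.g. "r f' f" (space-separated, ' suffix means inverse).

r f' f' r' f'

  after r: (1 5 6 4 3 7)
  after f': (1 2 3 6)(4 7 5)
  after f': (1 3 4 6 5)(2 7)
  after r': (1 4 5 7 2 3 6)
  after f': (2 7 3 4)(5 6)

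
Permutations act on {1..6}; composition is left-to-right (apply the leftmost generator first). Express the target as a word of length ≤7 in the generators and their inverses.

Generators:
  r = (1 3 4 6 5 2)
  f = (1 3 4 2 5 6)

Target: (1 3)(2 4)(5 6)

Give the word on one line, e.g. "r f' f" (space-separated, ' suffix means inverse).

  after f: (1 3 4 2 5 6)
  after r: (1 4)(3 6)
  after r: (1 6 4 3 5 2)
  after f: (2 3 6)
  after f: (1 3)(2 4)(5 6)

f r r f f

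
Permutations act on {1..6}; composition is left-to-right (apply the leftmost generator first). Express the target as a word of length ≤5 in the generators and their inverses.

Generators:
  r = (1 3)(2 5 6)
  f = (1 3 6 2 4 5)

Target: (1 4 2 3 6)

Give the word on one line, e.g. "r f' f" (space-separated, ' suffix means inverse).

  after f': (1 5 4 2 6 3)
  after f': (1 4 6)(2 3 5)
  after r': (1 4 5 6 3 2)
  after r': (1 4 2 3 6)

f' f' r' r'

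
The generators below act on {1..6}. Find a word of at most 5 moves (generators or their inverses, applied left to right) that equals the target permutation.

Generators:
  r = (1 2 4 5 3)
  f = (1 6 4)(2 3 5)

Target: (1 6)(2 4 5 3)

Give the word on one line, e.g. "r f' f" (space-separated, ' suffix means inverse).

f r r r

  after f: (1 6 4)(2 3 5)
  after r: (1 6 5 4 2)
  after r: (1 6 3)
  after r: (1 6)(2 4 5 3)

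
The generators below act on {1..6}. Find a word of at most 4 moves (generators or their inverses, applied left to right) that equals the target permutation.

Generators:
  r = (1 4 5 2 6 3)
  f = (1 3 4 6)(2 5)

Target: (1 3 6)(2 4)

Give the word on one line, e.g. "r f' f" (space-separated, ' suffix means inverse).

r f f f

  after r: (1 4 5 2 6 3)
  after f: (1 6 4 2)
  after f: (2 3 4 5)
  after f: (1 3 6)(2 4)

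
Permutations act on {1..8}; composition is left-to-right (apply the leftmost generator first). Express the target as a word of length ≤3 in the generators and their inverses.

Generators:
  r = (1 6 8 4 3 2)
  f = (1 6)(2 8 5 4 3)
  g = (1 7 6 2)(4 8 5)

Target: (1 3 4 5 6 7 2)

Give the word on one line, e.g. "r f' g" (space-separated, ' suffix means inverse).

g' r'

  after g': (1 2 6 7)(4 5 8)
  after r': (1 3 4 5 6 7 2)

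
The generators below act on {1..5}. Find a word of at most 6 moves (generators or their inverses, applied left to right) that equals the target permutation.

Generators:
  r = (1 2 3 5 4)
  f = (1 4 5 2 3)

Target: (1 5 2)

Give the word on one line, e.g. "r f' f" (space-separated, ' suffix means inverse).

  after r': (1 4 5 3 2)
  after r': (1 5 2 4 3)
  after r': (1 3 4 2 5)
  after f': (1 2 4 5 3)
  after f': (1 5 2)

r' r' r' f' f'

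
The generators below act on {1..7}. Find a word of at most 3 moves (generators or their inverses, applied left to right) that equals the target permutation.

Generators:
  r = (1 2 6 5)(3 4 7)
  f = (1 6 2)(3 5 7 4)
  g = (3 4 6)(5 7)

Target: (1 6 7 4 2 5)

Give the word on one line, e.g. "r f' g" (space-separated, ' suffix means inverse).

g f' r

  after g: (3 4 6)(5 7)
  after f': (1 2 6 4)(3 7)
  after r: (1 6 7 4 2 5)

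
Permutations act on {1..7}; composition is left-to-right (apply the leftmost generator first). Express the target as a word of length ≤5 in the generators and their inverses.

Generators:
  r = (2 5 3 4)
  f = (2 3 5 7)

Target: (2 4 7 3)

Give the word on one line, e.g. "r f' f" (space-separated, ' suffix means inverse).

  after r: (2 5 3 4)
  after r: (2 3)(4 5)
  after r: (2 4 3 5)
  after f: (2 4 5 3 7)
  after f: (2 4 7 3)

r r r f f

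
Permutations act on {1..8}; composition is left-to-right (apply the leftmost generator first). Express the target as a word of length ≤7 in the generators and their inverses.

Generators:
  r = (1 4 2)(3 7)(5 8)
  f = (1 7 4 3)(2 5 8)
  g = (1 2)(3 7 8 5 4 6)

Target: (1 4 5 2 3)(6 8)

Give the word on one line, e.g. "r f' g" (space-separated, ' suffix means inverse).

f' r g g g

  after f': (1 3 4 7)(2 8 5)
  after r: (1 7 4 3 2 5)
  after g: (1 8 5 2 4 7 6 3)
  after g: (1 5)(2 6 7 3)(4 8)
  after g: (1 4 5 2 3)(6 8)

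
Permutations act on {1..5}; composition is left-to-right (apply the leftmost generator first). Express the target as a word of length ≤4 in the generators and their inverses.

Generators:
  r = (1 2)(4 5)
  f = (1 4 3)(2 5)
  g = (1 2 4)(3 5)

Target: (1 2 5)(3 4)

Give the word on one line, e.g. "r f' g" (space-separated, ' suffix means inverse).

f' g' r g'

  after f': (1 3 4)(2 5)
  after g': (1 5)(2 3)
  after r: (1 4 5 2 3)
  after g': (1 2 5)(3 4)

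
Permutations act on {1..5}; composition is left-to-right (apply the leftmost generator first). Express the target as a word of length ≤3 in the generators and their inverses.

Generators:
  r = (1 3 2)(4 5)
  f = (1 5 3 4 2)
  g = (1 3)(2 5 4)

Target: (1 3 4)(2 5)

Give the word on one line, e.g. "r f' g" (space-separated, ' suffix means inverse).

  after g: (1 3)(2 5 4)
  after r': (2 4 3)
  after g': (1 3 4)(2 5)

g r' g'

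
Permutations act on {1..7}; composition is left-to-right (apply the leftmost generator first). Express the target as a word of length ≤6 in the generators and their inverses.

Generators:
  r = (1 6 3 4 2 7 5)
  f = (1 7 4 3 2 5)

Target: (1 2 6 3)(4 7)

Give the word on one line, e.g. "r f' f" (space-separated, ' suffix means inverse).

f' f' f' f' r

  after f': (1 5 2 3 4 7)
  after f': (1 2 4)(3 7 5)
  after f': (1 3)(2 7)(4 5)
  after f': (1 4 2)(3 5 7)
  after r: (1 2 6 3)(4 7)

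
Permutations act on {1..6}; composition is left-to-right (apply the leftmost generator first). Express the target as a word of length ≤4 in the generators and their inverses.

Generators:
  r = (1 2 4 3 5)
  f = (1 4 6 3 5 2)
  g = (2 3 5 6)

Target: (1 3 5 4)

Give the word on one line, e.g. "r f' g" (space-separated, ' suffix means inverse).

g f' g

  after g: (2 3 5 6)
  after f': (1 2 6 5 4)
  after g: (1 3 5 4)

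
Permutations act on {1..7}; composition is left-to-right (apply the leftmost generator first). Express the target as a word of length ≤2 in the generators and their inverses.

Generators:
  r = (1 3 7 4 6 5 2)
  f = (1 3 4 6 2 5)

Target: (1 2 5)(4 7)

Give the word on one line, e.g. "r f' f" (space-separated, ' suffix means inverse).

  after f': (1 5 2 6 4 3)
  after r: (1 2 5)(4 7)

f' r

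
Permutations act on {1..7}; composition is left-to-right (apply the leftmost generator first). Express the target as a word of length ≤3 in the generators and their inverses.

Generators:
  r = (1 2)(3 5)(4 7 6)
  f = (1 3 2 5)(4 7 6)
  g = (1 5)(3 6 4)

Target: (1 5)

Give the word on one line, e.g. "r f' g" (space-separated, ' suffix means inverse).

  after g: (1 5)(3 6 4)
  after g: (3 4 6)
  after g: (1 5)

g g g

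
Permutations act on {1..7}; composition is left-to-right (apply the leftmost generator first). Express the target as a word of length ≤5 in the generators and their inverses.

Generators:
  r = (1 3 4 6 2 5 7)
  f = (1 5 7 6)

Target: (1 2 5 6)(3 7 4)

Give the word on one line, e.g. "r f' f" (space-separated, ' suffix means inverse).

f r' f' f'

  after f: (1 5 7 6)
  after r': (1 2 6 7 4 3)
  after f': (1 2 7 4 3 6 5)
  after f': (1 2 5 6)(3 7 4)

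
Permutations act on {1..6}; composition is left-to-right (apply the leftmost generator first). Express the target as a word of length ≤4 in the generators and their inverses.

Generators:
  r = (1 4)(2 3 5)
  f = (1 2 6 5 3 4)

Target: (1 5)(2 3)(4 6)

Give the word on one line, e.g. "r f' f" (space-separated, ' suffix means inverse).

  after f: (1 2 6 5 3 4)
  after f: (1 6 3)(2 5 4)
  after f: (1 5)(2 3)(4 6)

f f f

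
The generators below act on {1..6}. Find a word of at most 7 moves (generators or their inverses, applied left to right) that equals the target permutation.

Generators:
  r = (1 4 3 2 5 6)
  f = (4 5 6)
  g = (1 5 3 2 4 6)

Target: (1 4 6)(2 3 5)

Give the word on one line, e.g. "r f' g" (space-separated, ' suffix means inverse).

f' r g f' f'

  after f': (4 6 5)
  after r: (1 4)(2 5 3)
  after g: (1 6)(2 3 4 5)
  after f': (1 5 2 3 6)
  after f': (1 4 6)(2 3 5)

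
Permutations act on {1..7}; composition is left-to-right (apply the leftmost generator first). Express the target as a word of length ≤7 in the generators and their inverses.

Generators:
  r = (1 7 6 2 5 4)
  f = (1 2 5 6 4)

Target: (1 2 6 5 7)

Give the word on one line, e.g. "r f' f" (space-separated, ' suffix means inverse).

r' f r' r' r'

  after r': (1 4 5 2 6 7)
  after f: (2 4 6 7)
  after r': (1 4 7 6)(2 5)
  after r': (1 5 6 4)
  after r': (1 2 6 5 7)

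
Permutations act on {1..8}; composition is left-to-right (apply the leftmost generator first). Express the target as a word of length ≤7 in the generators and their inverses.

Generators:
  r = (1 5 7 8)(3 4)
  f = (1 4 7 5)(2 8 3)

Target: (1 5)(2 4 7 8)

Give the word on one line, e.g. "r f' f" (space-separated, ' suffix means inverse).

  after r': (1 8 7 5)(3 4)
  after r': (1 7)(5 8)
  after f: (1 5 3 2 8)(4 7)
  after r': (2 7 3)(4 5)
  after f': (1 5)(2 4 7 8)

r' r' f r' f'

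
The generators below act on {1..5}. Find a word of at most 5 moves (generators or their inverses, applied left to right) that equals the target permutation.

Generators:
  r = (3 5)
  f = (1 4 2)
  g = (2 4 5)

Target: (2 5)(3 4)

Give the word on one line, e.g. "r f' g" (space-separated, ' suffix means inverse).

r g r g

  after r: (3 5)
  after g: (2 4 5 3)
  after r: (2 4 3)
  after g: (2 5)(3 4)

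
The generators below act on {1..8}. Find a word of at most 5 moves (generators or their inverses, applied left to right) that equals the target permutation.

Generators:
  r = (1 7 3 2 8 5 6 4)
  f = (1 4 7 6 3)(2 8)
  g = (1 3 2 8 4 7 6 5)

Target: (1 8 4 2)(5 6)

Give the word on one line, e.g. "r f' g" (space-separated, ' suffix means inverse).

f g' g' f

  after f: (1 4 7 6 3)(2 8)
  after g': (1 8 3 5 6)
  after g': (1 2 3 6 5 7 4 8)
  after f: (1 8 4 2)(5 6)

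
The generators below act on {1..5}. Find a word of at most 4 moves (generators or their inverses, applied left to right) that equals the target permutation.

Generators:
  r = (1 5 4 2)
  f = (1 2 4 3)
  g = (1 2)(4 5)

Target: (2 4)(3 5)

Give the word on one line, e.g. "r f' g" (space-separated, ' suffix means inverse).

f g f g'

  after f: (1 2 4 3)
  after g: (2 5 4 3)
  after f: (1 2 5 3 4)
  after g': (2 4)(3 5)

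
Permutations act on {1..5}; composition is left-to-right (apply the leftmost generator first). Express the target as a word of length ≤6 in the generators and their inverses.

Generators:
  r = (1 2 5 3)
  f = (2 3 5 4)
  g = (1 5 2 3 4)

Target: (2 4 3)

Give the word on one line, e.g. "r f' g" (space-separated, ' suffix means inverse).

r' f g f r

  after r': (1 3 5 2)
  after f: (1 5 3 4 2)
  after g: (1 2 5 4 3)
  after f: (1 3)(2 4 5)
  after r: (2 4 3)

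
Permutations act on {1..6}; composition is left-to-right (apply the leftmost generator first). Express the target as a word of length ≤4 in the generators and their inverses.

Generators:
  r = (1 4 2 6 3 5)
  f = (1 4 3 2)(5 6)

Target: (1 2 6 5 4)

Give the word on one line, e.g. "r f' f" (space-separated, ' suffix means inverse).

r' f r'

  after r': (1 5 3 6 2 4)
  after f: (1 6)(2 3 5)
  after r': (1 2 6 5 4)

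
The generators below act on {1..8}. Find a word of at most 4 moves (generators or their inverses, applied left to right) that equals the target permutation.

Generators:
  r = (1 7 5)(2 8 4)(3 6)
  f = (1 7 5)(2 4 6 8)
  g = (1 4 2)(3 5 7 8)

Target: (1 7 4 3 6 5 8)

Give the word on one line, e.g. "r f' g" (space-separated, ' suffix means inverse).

r' g

  after r': (1 5 7)(2 4 8)(3 6)
  after g: (1 7 4 3 6 5 8)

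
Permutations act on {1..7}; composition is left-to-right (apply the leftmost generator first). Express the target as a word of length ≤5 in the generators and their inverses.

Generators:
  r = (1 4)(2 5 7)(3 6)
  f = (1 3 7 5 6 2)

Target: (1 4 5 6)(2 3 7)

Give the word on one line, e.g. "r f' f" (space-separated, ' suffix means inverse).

  after r': (1 4)(2 7 5)(3 6)
  after f': (1 4 2 3 5 6)
  after r': (2 6 4 7 5 3)
  after r': (1 4 5 6)(2 3 7)

r' f' r' r'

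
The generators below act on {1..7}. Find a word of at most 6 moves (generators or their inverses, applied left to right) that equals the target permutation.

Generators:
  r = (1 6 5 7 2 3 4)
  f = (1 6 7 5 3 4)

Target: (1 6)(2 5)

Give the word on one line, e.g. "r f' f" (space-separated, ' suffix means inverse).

  after f: (1 6 7 5 3 4)
  after f: (1 7 3)(4 6 5)
  after r': (1 5 3 4)(2 7)
  after r': (1 6)(2 5)

f f r' r'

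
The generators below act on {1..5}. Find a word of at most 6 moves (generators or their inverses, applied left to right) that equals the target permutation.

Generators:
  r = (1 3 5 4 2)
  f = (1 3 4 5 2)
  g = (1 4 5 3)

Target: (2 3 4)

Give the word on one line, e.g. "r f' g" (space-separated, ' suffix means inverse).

g' g' r' f'

  after g': (1 3 5 4)
  after g': (1 5)(3 4)
  after r': (1 3 5 2 4)
  after f': (2 3 4)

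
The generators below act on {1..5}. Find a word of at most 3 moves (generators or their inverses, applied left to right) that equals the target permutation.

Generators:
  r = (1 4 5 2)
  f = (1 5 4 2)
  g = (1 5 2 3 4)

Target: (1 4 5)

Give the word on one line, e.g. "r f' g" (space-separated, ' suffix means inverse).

f r'

  after f: (1 5 4 2)
  after r': (1 4 5)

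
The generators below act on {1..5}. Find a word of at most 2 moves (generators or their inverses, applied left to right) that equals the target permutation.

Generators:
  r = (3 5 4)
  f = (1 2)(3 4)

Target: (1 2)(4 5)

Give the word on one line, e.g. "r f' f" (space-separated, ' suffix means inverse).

f' r

  after f': (1 2)(3 4)
  after r: (1 2)(4 5)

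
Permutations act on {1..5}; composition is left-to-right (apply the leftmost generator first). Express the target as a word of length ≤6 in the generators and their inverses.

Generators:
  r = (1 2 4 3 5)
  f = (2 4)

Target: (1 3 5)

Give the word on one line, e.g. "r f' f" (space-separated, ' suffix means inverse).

  after r: (1 2 4 3 5)
  after f': (1 4 3 5)
  after r': (1 2)
  after f': (1 4 2)
  after r: (1 3 5)

r f' r' f' r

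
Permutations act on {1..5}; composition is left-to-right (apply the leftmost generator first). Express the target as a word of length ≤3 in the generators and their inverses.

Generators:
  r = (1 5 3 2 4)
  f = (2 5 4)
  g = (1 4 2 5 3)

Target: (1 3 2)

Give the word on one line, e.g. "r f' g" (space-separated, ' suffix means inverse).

r r f

  after r: (1 5 3 2 4)
  after r: (1 3 4 5 2)
  after f: (1 3 2)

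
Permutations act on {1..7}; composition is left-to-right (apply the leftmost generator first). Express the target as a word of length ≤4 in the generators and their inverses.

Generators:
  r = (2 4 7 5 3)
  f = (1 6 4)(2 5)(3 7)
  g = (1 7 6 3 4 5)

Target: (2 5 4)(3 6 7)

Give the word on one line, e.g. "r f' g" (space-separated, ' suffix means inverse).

f r' f' r'

  after f: (1 6 4)(2 5)(3 7)
  after r': (1 6 2 7 5 3 4)
  after f': (2 3 6 5 7)
  after r': (2 5 4)(3 6 7)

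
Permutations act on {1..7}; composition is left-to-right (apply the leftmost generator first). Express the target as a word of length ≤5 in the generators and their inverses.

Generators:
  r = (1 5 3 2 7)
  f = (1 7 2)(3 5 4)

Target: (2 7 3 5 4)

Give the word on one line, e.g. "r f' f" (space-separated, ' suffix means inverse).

f r f' r f'

  after f: (1 7 2)(3 5 4)
  after r: (2 5 4)
  after f': (1 2 3 4 7)
  after r: (1 7 5 3 4)
  after f': (2 7 3 5 4)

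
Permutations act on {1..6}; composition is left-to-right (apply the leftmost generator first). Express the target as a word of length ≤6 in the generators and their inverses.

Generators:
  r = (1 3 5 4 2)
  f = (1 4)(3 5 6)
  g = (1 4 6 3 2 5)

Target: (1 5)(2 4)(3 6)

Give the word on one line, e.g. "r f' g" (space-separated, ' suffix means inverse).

g' r g f'

  after g': (1 5 2 3 6 4)
  after r: (1 4 3 6 2 5)
  after g: (1 6 5 4 2)
  after f': (1 5)(2 4)(3 6)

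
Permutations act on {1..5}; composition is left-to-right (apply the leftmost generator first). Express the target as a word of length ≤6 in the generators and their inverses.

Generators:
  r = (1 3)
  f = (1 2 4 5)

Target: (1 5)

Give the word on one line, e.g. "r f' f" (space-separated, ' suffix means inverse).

  after r': (1 3)
  after f: (1 3 2 4 5)
  after r': (2 4 5 3)
  after f': (1 5 3)
  after r: (1 5)

r' f r' f' r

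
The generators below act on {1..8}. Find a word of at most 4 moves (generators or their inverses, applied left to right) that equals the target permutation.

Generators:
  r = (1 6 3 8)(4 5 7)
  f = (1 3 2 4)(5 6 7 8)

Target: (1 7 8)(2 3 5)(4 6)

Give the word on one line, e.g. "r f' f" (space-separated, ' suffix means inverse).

  after r': (1 8 3 6)(4 7 5)
  after f': (1 7 8)(2 3 5)(4 6)

r' f'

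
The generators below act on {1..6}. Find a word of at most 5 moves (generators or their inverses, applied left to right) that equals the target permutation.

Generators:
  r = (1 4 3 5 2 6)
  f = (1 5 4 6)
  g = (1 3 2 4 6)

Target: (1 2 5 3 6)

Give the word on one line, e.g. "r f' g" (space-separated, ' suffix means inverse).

  after f: (1 5 4 6)
  after r': (1 3 4 2 5)
  after g: (1 2 5 3 6)

f r' g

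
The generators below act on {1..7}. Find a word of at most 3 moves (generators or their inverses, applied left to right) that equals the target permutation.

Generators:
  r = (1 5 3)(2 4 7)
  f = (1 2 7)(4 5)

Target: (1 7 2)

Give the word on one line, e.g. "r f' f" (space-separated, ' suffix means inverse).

f f

  after f: (1 2 7)(4 5)
  after f: (1 7 2)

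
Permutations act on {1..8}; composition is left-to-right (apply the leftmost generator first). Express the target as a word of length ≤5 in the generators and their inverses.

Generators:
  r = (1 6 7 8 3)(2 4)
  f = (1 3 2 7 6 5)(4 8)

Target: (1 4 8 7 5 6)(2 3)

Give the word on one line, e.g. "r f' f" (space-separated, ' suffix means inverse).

  after r': (1 3 8 7 6)(2 4)
  after f: (1 2 8 6 3 4 7 5)
  after r: (1 4 8 7 5 6)(2 3)

r' f r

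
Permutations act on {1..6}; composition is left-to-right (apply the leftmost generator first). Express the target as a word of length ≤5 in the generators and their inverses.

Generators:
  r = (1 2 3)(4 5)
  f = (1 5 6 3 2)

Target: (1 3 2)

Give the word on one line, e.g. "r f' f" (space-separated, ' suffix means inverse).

  after r': (1 3 2)(4 5)
  after r': (1 2 3)
  after r': (4 5)
  after r': (1 3 2)

r' r' r' r'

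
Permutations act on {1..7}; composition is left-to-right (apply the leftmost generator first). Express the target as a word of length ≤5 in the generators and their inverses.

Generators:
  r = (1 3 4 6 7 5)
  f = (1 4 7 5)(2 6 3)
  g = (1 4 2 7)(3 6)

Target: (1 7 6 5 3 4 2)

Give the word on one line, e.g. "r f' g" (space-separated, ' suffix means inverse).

  after r': (1 5 7 6 4 3)
  after g': (1 5 2 4 6)(3 7)
  after f': (1 7 6 5 3 4 2)

r' g' f'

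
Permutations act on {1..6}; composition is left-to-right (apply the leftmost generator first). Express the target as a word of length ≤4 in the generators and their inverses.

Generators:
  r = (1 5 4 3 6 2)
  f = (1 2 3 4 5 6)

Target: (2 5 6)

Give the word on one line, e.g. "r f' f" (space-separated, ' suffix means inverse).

  after r': (1 2 6 3 4 5)
  after f': (2 5 6)

r' f'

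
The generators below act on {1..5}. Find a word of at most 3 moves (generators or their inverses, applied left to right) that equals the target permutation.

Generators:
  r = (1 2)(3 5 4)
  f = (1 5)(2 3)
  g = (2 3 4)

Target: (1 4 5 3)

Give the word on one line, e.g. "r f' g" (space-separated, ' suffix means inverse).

  after g': (2 4 3)
  after r: (1 2 3)(4 5)
  after g': (1 4 5 3)

g' r g'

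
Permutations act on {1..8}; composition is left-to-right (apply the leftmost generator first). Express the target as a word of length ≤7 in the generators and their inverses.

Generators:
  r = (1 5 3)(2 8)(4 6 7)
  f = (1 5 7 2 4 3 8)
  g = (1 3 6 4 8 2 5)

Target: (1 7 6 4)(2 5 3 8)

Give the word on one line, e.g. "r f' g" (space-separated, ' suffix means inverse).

  after r': (1 3 5)(2 8)(4 7 6)
  after f': (1 4 5 8 7 6 2 3)
  after g: (1 8 7 4)(2 6 5)
  after r: (1 2 7 6 3)(4 5 8)
  after f': (1 7 6 4)(2 5 3 8)

r' f' g r f'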